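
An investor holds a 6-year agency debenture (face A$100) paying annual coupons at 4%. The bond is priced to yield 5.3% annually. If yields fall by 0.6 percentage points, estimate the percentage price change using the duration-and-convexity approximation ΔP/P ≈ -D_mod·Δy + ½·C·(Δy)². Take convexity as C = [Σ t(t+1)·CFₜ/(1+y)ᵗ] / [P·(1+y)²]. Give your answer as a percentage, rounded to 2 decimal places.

With y = 0.053:
  t   CF        PV=CF/(1+0.053)^t    t·PV        t(t+1)·PV
  1         4.00         3.7987         3.7987           7.5973
  2         4.00         3.6075         7.2149          21.6448
  3         4.00         3.4259        10.2777          41.1108
  4         4.00         3.2535        13.0139          65.0694
  5         4.00         3.0897        15.4486          92.6914
  6       104.00        76.2892       457.7353       3,204.1468
  Σ                     93.4644       507.4890       3,432.2605
P = 93.4644; D_Mac = 5.42976 yrs; D_mod = 5.15646 yrs; C = 33.11899.
Duration effect: -5.15646 × (-0.006) = +0.030939
Convexity effect: 0.5 × 33.11899 × (-0.006)² = +0.0005961
ΔP/P ≈ +0.030939 + 0.0005961 = +0.031535 = +3.1535%.

+3.15%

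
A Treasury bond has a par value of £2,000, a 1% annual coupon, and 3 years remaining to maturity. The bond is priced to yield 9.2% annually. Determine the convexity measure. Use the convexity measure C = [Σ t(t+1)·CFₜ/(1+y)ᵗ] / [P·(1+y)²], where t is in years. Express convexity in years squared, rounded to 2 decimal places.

With y = 0.092:
  t   CF        PV=CF/(1+0.092)^t    t·PV        t(t+1)·PV
  1        20.00        18.3150        18.3150          36.6300
  2        20.00        16.7720        33.5440         100.6320
  3     2,020.00     1,551.2559     4,653.7678      18,615.0711
  Σ                  1,586.3429     4,705.6268      18,752.3332
P = 1,586.3429.
Convexity = Σ t(t+1)·PV / [P·(1+y)²] = 18,752.3332 / (1,586.3429 × 1.192464) = 9.91318.

9.91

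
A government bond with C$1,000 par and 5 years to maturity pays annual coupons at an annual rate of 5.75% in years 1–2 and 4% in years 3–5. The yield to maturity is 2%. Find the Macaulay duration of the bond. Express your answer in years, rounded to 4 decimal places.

4.5536 years

Periodic yield y = 0.02. Discount each cash flow and weight by its year:
  t   CF        PV=CF/(1+0.02)^t    t·PV
  1        57.50        56.3725        56.3725
  2        57.50        55.2672       110.5344
  3        40.00        37.6929       113.0787
  4        40.00        36.9538       147.8153
  5     1,040.00       941.9600     4,709.8002
  Σ                  1,128.2465     5,137.6011
Price P = Σ PV = 1,128.2465.
Macaulay duration = Σ(t·PV) / P = 5,137.6011 / 1,128.2465 = 4.55362 years.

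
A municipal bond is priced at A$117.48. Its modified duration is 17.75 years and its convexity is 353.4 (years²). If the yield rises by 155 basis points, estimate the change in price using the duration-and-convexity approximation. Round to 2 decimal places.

-A$27.33

Duration effect: -D_mod·Δy = -17.75 × (+0.0155) = -0.275125
Convexity effect: ½·C·(Δy)² = 0.5 × 353.4 × (0.0155)² = +0.042452175
ΔP/P ≈ -0.275125 + 0.042452175 = -0.232672825
ΔP ≈ 117.48 × (-0.232672825) = -27.334403481.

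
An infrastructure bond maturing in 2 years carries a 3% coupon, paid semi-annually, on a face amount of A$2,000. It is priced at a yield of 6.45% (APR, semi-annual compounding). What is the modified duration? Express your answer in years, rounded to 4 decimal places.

Periodic yield y = 0.03225. First find Macaulay duration:
  t   CF        PV=CF/(1+0.03225)^t    t·PV
  1        30.00        29.0627        29.0627
  2        30.00        28.1547        56.3095
  3        30.00        27.2751        81.8253
  4     2,030.00     1,787.9545     7,151.8181
  Σ                  1,872.4471     7,319.0157
P = 1,872.4471; Macaulay duration = 7,319.0157 / 1,872.4471 = 3.90880 half-year periods = 1.95440 years.
Modified duration = D_Mac / (1 + y) = 1.95440 / 1.03225 = 1.89334 years.

1.8933 years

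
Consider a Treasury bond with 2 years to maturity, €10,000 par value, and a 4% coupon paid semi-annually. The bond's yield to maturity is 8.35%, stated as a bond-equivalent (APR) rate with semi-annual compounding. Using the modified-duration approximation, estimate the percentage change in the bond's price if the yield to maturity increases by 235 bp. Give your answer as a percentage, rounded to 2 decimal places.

Periodic yield y = 0.04175. Modified duration first:
  t   CF        PV=CF/(1+0.04175)^t    t·PV
  1       200.00       191.9846       191.9846
  2       200.00       184.2905       368.5810
  3       200.00       176.9047       530.7142
  4    10,200.00     8,660.5632    34,642.2528
  Σ                  9,213.7431    35,733.5327
P = 9,213.7431; D_Mac = 3.87829 half-year periods = 1.93914 yrs; D_mod = 1.93914/(1+0.04175) = 1.86143 yrs.
ΔP/P ≈ -D_mod · Δy = -1.86143 × (+0.0235) = -0.043744 = -4.3744%.

-4.37%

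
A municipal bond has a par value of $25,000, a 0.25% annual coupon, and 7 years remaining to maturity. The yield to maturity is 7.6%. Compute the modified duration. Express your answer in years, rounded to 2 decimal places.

6.44 years

Periodic yield y = 0.076. First find Macaulay duration:
  t   CF        PV=CF/(1+0.076)^t    t·PV
  1        62.50        58.0855        58.0855
  2        62.50        53.9828       107.9656
  3        62.50        50.1699       150.5097
  4        62.50        46.6263       186.5052
  5        62.50        43.3330       216.6650
  6        62.50        40.2723       241.6338
  7    25,062.50    15,008.5415   105,059.7906
  Σ                 15,301.0113   106,021.1553
P = 15,301.0113; Macaulay duration = 106,021.1553 / 15,301.0113 = 6.92903 years.
Modified duration = D_Mac / (1 + y) = 6.92903 / 1.076 = 6.43962 years.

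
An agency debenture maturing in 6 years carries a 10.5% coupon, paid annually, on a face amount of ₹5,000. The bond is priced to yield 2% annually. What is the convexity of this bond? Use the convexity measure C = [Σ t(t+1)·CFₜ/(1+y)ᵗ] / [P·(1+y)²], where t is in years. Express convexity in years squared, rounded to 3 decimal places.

31.257

With y = 0.02:
  t   CF        PV=CF/(1+0.02)^t    t·PV        t(t+1)·PV
  1       525.00       514.7059       514.7059       1,029.4118
  2       525.00       504.6136     1,009.2272       3,027.6817
  3       525.00       494.7192     1,484.1577       5,936.6307
  4       525.00       485.0188     1,940.0754       9,700.3770
  5       525.00       475.5087     2,377.5434      14,265.2603
  6     5,525.00     4,906.0419    29,436.2513     206,053.7592
  Σ                  7,380.6081    36,761.9609     240,013.1206
P = 7,380.6081.
Convexity = Σ t(t+1)·PV / [P·(1+y)²] = 240,013.1206 / (7,380.6081 × 1.040400) = 31.25665.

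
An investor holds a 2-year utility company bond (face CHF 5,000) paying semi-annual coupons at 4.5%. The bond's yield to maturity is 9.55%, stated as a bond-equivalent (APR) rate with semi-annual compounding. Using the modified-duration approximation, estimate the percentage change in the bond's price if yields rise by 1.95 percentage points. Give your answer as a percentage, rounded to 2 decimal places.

Periodic yield y = 0.04775. Modified duration first:
  t   CF        PV=CF/(1+0.04775)^t    t·PV
  1       112.50       107.3729       107.3729
  2       112.50       102.4795       204.9591
  3       112.50        97.8092       293.4275
  4     5,112.50     4,242.3124    16,969.2495
  Σ                  4,549.9740    17,575.0090
P = 4,549.9740; D_Mac = 3.86266 half-year periods = 1.93133 yrs; D_mod = 1.93133/(1+0.04775) = 1.84331 yrs.
ΔP/P ≈ -D_mod · Δy = -1.84331 × (+0.0195) = -0.035945 = -3.5945%.

-3.59%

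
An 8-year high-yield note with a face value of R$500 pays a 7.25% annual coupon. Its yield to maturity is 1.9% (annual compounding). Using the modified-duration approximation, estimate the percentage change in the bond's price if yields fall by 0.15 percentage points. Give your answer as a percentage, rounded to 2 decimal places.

Periodic yield y = 0.019. Modified duration first:
  t   CF        PV=CF/(1+0.019)^t    t·PV
  1        36.25        35.5741        35.5741
  2        36.25        34.9108        69.8216
  3        36.25        34.2599       102.7796
  4        36.25        33.6211       134.4842
  5        36.25        32.9942       164.9708
  6        36.25        32.3790       194.2738
  7        36.25        31.7752       222.4266
  8       536.25       461.2898     3,690.3182
  Σ                    696.8039     4,614.6489
P = 696.8039; D_Mac = 6.62259 yrs; D_mod = 6.62259/(1+0.019) = 6.49911 yrs.
ΔP/P ≈ -D_mod · Δy = -6.49911 × (-0.0015) = +0.009749 = +0.9749%.

+0.97%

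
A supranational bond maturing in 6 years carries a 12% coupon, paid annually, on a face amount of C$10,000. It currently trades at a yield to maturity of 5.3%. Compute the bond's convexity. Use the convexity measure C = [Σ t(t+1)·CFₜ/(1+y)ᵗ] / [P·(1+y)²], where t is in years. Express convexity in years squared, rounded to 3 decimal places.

27.896

With y = 0.053:
  t   CF        PV=CF/(1+0.053)^t    t·PV        t(t+1)·PV
  1     1,200.00     1,139.6011     1,139.6011       2,279.2023
  2     1,200.00     1,082.2423     2,164.4846       6,493.4538
  3     1,200.00     1,027.7705     3,083.3114      12,333.2456
  4     1,200.00       976.0403     3,904.1613      19,520.8065
  5     1,200.00       926.9139     4,634.5694      27,807.4167
  6    11,200.00     8,215.7610    49,294.5658     345,061.9609
  Σ                 13,368.3291    64,220.6937     413,496.0857
P = 13,368.3291.
Convexity = Σ t(t+1)·PV / [P·(1+y)²] = 413,496.0857 / (13,368.3291 × 1.108809) = 27.89572.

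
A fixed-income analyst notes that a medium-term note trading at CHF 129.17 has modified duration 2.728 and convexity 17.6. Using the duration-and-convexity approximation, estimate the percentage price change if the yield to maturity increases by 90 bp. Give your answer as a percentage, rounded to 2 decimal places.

-2.38%

Duration effect: -D_mod·Δy = -2.728 × (+0.009) = -0.024552
Convexity effect: ½·C·(Δy)² = 0.5 × 17.6 × (0.009)² = +0.0007128
ΔP/P ≈ -0.024552 + 0.0007128 = -0.0238392
= -2.38392%.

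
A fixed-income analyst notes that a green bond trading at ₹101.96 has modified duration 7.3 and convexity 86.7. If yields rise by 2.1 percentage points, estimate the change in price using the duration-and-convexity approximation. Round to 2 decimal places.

-₹13.68

Duration effect: -D_mod·Δy = -7.3 × (+0.021) = -0.153300
Convexity effect: ½·C·(Δy)² = 0.5 × 86.7 × (0.021)² = +0.01911735
ΔP/P ≈ -0.153300 + 0.01911735 = -0.13418265
ΔP ≈ 101.96 × (-0.13418265) = -13.681262994.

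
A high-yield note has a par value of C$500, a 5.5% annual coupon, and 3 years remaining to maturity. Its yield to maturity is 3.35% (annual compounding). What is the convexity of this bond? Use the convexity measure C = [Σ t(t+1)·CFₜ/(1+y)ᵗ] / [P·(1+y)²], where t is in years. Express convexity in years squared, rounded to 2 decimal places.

10.49

With y = 0.0335:
  t   CF        PV=CF/(1+0.0335)^t    t·PV        t(t+1)·PV
  1        27.50        26.6086        26.6086          53.2172
  2        27.50        25.7461        51.4922         154.4767
  3       527.50       477.8494     1,433.5481       5,734.1925
  Σ                    530.2041     1,511.6490       5,941.8864
P = 530.2041.
Convexity = Σ t(t+1)·PV / [P·(1+y)²] = 5,941.8864 / (530.2041 × 1.068122) = 10.49205.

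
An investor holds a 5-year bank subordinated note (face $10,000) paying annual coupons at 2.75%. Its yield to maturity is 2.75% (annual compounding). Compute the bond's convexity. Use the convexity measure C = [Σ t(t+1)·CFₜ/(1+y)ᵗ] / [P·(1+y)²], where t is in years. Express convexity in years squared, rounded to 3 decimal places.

26.448

With y = 0.0275:
  t   CF        PV=CF/(1+0.0275)^t    t·PV        t(t+1)·PV
  1       275.00       267.6399       267.6399         535.2798
  2       275.00       260.4768       520.9536       1,562.8607
  3       275.00       253.5054       760.5162       3,042.0647
  4       275.00       246.7206       986.8823       4,934.4115
  5    10,275.00     8,971.6573    44,858.2867     269,149.7201
  Σ                 10,000.0000    47,394.2787     279,224.3369
P = 10,000.0000.
Convexity = Σ t(t+1)·PV / [P·(1+y)²] = 279,224.3369 / (10,000.0000 × 1.055756) = 26.44780.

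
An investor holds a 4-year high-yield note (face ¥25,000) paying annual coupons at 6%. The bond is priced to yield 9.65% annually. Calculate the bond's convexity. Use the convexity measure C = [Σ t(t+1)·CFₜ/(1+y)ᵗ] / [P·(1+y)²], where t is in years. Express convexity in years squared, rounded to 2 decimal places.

With y = 0.0965:
  t   CF        PV=CF/(1+0.0965)^t    t·PV        t(t+1)·PV
  1     1,500.00     1,367.9891     1,367.9891       2,735.9781
  2     1,500.00     1,247.5960     2,495.1921       7,485.5762
  3     1,500.00     1,137.7985     3,413.3955      13,653.5818
  4    26,500.00    18,332.0625    73,328.2501     366,641.2506
  Σ                 22,085.4461    80,604.8267     390,516.3867
P = 22,085.4461.
Convexity = Σ t(t+1)·PV / [P·(1+y)²] = 390,516.3867 / (22,085.4461 × 1.202312) = 14.70672.

14.71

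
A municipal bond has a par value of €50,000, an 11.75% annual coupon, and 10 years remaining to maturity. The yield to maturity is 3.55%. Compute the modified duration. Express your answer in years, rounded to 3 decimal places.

Periodic yield y = 0.0355. First find Macaulay duration:
  t   CF        PV=CF/(1+0.0355)^t    t·PV
  1     5,875.00     5,673.5876     5,673.5876
  2     5,875.00     5,479.0803    10,958.1606
  3     5,875.00     5,291.2412    15,873.7237
  4     5,875.00     5,109.8418    20,439.3674
  5     5,875.00     4,934.6614    24,673.3068
  6     5,875.00     4,765.4866    28,592.9195
  7     5,875.00     4,602.1116    32,214.7814
  8     5,875.00     4,444.3376    35,554.7011
  9     5,875.00     4,291.9726    38,627.7535
  10   55,875.00    39,419.9895   394,199.8946
  Σ                 84,012.3103   606,808.1962
P = 84,012.3103; Macaulay duration = 606,808.1962 / 84,012.3103 = 7.22285 years.
Modified duration = D_Mac / (1 + y) = 7.22285 / 1.0355 = 6.97523 years.

6.975 years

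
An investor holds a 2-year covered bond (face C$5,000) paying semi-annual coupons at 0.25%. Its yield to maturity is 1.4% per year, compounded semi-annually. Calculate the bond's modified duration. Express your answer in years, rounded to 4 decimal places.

Periodic yield y = 0.007. First find Macaulay duration:
  t   CF        PV=CF/(1+0.007)^t    t·PV
  1         6.25         6.2066         6.2066
  2         6.25         6.1634        12.3268
  3         6.25         6.1206        18.3617
  4     5,006.25     4,868.4941    19,473.9765
  Σ                  4,886.9847    19,510.8716
P = 4,886.9847; Macaulay duration = 19,510.8716 / 4,886.9847 = 3.99242 half-year periods = 1.99621 years.
Modified duration = D_Mac / (1 + y) = 1.99621 / 1.007 = 1.98233 years.

1.9823 years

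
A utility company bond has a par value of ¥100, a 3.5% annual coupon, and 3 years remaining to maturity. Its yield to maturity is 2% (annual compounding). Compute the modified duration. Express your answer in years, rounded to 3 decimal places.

2.845 years

Periodic yield y = 0.02. First find Macaulay duration:
  t   CF        PV=CF/(1+0.02)^t    t·PV
  1         3.50         3.4314         3.4314
  2         3.50         3.3641         6.7282
  3       103.50        97.5304       292.5911
  Σ                    104.3258       302.7506
P = 104.3258; Macaulay duration = 302.7506 / 104.3258 = 2.90197 years.
Modified duration = D_Mac / (1 + y) = 2.90197 / 1.02 = 2.84507 years.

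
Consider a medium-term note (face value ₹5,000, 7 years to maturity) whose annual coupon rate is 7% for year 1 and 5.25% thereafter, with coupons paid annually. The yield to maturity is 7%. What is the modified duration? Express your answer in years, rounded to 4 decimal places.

5.5049 years

Periodic yield y = 0.07. First find Macaulay duration:
  t   CF        PV=CF/(1+0.07)^t    t·PV
  1       350.00       327.1028       327.1028
  2       262.50       229.2777       458.5553
  3       262.50       214.2782       642.8346
  4       262.50       200.2600       801.0400
  5       262.50       187.1589       935.7944
  6       262.50       174.9148     1,049.4890
  7     5,262.50     3,277.2205    22,940.5436
  Σ                  4,610.2129    27,155.3597
P = 4,610.2129; Macaulay duration = 27,155.3597 / 4,610.2129 = 5.89026 years.
Modified duration = D_Mac / (1 + y) = 5.89026 / 1.07 = 5.50492 years.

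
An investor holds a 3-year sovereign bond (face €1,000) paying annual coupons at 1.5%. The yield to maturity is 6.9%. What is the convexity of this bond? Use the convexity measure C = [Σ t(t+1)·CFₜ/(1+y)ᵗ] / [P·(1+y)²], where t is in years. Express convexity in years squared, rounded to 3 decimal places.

With y = 0.069:
  t   CF        PV=CF/(1+0.069)^t    t·PV        t(t+1)·PV
  1        15.00        14.0318        14.0318          28.0636
  2        15.00        13.1261        26.2522          78.7566
  3     1,015.00       830.8697     2,492.6091       9,970.4365
  Σ                    858.0276     2,532.8931      10,077.2568
P = 858.0276.
Convexity = Σ t(t+1)·PV / [P·(1+y)²] = 10,077.2568 / (858.0276 × 1.142761) = 10.27746.

10.277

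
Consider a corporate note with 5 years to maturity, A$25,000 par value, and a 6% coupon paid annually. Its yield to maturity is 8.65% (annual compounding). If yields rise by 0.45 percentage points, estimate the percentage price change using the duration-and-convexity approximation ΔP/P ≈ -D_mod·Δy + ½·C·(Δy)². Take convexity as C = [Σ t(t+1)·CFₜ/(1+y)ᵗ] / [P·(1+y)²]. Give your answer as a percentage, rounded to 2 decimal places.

With y = 0.0865:
  t   CF        PV=CF/(1+0.0865)^t    t·PV        t(t+1)·PV
  1     1,500.00     1,380.5798     1,380.5798       2,761.1597
  2     1,500.00     1,270.6671     2,541.3343       7,624.0028
  3     1,500.00     1,169.5050     3,508.5149      14,034.0595
  4     1,500.00     1,076.3966     4,305.5866      21,527.9329
  5    26,500.00    17,502.3845    87,511.9226     525,071.5353
  Σ                 22,399.5331    99,247.9381     571,018.6903
P = 22,399.5331; D_Mac = 4.43080 yrs; D_mod = 4.07805 yrs; C = 21.59493.
Duration effect: -4.07805 × (+0.0045) = -0.018351
Convexity effect: 0.5 × 21.59493 × (0.0045)² = +0.0002186
ΔP/P ≈ -0.018351 + 0.0002186 = -0.018133 = -1.8133%.

-1.81%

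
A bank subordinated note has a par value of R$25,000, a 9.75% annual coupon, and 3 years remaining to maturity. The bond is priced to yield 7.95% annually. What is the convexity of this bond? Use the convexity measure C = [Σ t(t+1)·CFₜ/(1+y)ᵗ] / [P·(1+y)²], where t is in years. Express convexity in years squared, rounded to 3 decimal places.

With y = 0.0795:
  t   CF        PV=CF/(1+0.0795)^t    t·PV        t(t+1)·PV
  1     2,437.50     2,257.9898     2,257.9898       4,515.9796
  2     2,437.50     2,091.6997     4,183.3994      12,550.1981
  3    27,437.50    21,811.0512    65,433.1537     261,732.6146
  Σ                 26,160.7407    71,874.5428     278,798.7923
P = 26,160.7407.
Convexity = Σ t(t+1)·PV / [P·(1+y)²] = 278,798.7923 / (26,160.7407 × 1.165320) = 9.14525.

9.145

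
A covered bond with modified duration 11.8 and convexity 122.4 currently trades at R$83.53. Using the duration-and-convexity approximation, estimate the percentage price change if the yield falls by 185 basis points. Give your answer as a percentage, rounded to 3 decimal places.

+23.925%

Duration effect: -D_mod·Δy = -11.8 × (-0.0185) = +0.218300
Convexity effect: ½·C·(Δy)² = 0.5 × 122.4 × (-0.0185)² = +0.0209457
ΔP/P ≈ +0.218300 + 0.0209457 = +0.2392457
= +23.92457%.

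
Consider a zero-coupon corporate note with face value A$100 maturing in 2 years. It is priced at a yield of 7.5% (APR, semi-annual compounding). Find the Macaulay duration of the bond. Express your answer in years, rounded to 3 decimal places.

2.000 years

A zero-coupon bond has a single cash flow at maturity, so its Macaulay duration equals its maturity: 2 years.
(Equivalently: 4 semi-annual periods ÷ 2 = 2 years.)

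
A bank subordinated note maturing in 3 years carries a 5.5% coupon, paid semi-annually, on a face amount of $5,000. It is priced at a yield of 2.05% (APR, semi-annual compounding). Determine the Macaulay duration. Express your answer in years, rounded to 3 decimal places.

2.817 years

Periodic yield y = 0.01025. Discount each cash flow and weight by its period:
  t   CF        PV=CF/(1+0.01025)^t    t·PV
  1       137.50       136.1049       136.1049
  2       137.50       134.7240       269.4480
  3       137.50       133.3571       400.0713
  4       137.50       132.0041       528.0162
  5       137.50       130.6647       653.3237
  6     5,137.50     4,832.5759    28,995.4552
  Σ                  5,499.4307    30,982.4193
Price P = Σ PV = 5,499.4307.
Macaulay duration = Σ(t·PV) / P = 30,982.4193 / 5,499.4307 = 5.63375 half-year periods.
In years: 5.63375 / 2 = 2.81688 years.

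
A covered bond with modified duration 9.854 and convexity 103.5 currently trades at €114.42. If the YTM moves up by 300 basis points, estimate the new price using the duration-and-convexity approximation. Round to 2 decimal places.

€85.92

Duration effect: -D_mod·Δy = -9.854 × (+0.03) = -0.295620
Convexity effect: ½·C·(Δy)² = 0.5 × 103.5 × (0.03)² = +0.0465750
ΔP/P ≈ -0.295620 + 0.0465750 = -0.249045
New price ≈ 114.42 × (1 - 0.249045) = 85.9242711.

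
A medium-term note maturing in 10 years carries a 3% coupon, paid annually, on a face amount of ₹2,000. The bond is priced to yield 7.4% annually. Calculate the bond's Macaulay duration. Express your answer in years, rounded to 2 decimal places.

Periodic yield y = 0.074. Discount each cash flow and weight by its year:
  t   CF        PV=CF/(1+0.074)^t    t·PV
  1        60.00        55.8659        55.8659
  2        60.00        52.0167       104.0334
  3        60.00        48.4327       145.2980
  4        60.00        45.0956       180.3824
  5        60.00        41.9885       209.9423
  6        60.00        39.0954       234.5723
  7        60.00        36.4017       254.8117
  8        60.00        33.8935       271.1484
  9        60.00        31.5582       284.0241
  10    2,060.00     1,008.8449    10,088.4491
  Σ                  1,393.1931    11,828.5275
Price P = Σ PV = 1,393.1931.
Macaulay duration = Σ(t·PV) / P = 11,828.5275 / 1,393.1931 = 8.49023 years.

8.49 years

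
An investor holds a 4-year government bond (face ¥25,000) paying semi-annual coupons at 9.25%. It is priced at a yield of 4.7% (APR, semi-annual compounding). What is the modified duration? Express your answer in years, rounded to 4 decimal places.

Periodic yield y = 0.0235. First find Macaulay duration:
  t   CF        PV=CF/(1+0.0235)^t    t·PV
  1     1,156.25     1,129.7020     1,129.7020
  2     1,156.25     1,103.7636     2,207.5271
  3     1,156.25     1,078.4207     3,235.2620
  4     1,156.25     1,053.6597     4,214.6387
  5     1,156.25     1,029.4672     5,147.3360
  6     1,156.25     1,005.8302     6,034.9811
  7     1,156.25       982.7359     6,879.1512
  8    26,156.25    21,720.6443   173,765.1544
  Σ                 29,104.2235   202,613.7525
P = 29,104.2235; Macaulay duration = 202,613.7525 / 29,104.2235 = 6.96166 half-year periods = 3.48083 years.
Modified duration = D_Mac / (1 + y) = 3.48083 / 1.0235 = 3.40091 years.

3.4009 years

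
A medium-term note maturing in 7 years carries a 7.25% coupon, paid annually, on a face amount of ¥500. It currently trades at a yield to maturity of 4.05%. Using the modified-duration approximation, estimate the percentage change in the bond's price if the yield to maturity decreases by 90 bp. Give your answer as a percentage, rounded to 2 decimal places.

+5.06%

Periodic yield y = 0.0405. Modified duration first:
  t   CF        PV=CF/(1+0.0405)^t    t·PV
  1        36.25        34.8390        34.8390
  2        36.25        33.4830        66.9659
  3        36.25        32.1797        96.5390
  4        36.25        30.9271       123.7085
  5        36.25        29.7233       148.6167
  6        36.25        28.5664       171.3984
  7       536.25       406.1371     2,842.9600
  Σ                    595.8557     3,485.0276
P = 595.8557; D_Mac = 5.84878 yrs; D_mod = 5.84878/(1+0.0405) = 5.62112 yrs.
ΔP/P ≈ -D_mod · Δy = -5.62112 × (-0.009) = +0.050590 = +5.0590%.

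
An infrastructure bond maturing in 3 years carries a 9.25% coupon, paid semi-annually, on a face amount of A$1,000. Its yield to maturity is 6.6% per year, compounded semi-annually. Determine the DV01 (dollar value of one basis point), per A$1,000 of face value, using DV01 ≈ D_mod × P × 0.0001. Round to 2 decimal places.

Periodic yield y = 0.033.
  t   CF        PV=CF/(1+0.033)^t    t·PV
  1        46.25        44.7725        44.7725
  2        46.25        43.3422        86.6844
  3        46.25        41.9576       125.8728
  4        46.25        40.6172       162.4690
  5        46.25        39.3197       196.5985
  6     1,046.25       861.0603     5,166.3615
  Σ                  1,071.0695     5,782.7587
P = 1,071.0695; D_Mac = 5.39905 half-year periods = 2.69953 yrs; D_mod = 2.61329 yrs.
DV01 ≈ 2.61329 × 1,071.0695 × 0.0001 = 0.279901.

A$0.28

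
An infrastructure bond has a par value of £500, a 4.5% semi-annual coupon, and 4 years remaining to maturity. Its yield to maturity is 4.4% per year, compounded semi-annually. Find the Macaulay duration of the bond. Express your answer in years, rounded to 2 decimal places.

3.71 years

Periodic yield y = 0.022. Discount each cash flow and weight by its period:
  t   CF        PV=CF/(1+0.022)^t    t·PV
  1        11.25        11.0078        11.0078
  2        11.25        10.7709        21.5417
  3        11.25        10.5390        31.6170
  4        11.25        10.3121        41.2486
  5        11.25        10.0902        50.4508
  6        11.25         9.8730        59.2377
  7        11.25         9.6604        67.6230
  8       511.25       429.5623     3,436.4984
  Σ                    501.8157     3,719.2250
Price P = Σ PV = 501.8157.
Macaulay duration = Σ(t·PV) / P = 3,719.2250 / 501.8157 = 7.41154 half-year periods.
In years: 7.41154 / 2 = 3.70577 years.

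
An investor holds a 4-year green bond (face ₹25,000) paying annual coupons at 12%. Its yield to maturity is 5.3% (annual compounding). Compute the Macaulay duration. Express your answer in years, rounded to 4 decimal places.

Periodic yield y = 0.053. Discount each cash flow and weight by its year:
  t   CF        PV=CF/(1+0.053)^t    t·PV
  1     3,000.00     2,849.0028     2,849.0028
  2     3,000.00     2,705.6057     5,411.2115
  3     3,000.00     2,569.4262     7,708.2785
  4    28,000.00    22,774.2743    91,097.0971
  Σ                 30,898.3090   107,065.5899
Price P = Σ PV = 30,898.3090.
Macaulay duration = Σ(t·PV) / P = 107,065.5899 / 30,898.3090 = 3.46510 years.

3.4651 years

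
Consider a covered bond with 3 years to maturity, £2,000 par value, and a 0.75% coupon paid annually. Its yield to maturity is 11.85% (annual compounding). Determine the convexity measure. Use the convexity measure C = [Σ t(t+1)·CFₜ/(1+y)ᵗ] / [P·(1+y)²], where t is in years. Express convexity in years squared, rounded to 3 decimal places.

With y = 0.1185:
  t   CF        PV=CF/(1+0.1185)^t    t·PV        t(t+1)·PV
  1        15.00        13.4108        13.4108          26.8216
  2        15.00        11.9900        23.9800          71.9400
  3     2,015.00     1,440.0152     4,320.0457      17,280.1828
  Σ                  1,465.4161     4,357.4365      17,378.9444
P = 1,465.4161.
Convexity = Σ t(t+1)·PV / [P·(1+y)²] = 17,378.9444 / (1,465.4161 × 1.251042) = 9.47961.

9.480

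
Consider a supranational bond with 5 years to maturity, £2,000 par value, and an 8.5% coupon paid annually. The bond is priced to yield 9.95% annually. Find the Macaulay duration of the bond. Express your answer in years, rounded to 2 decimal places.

Periodic yield y = 0.0995. Discount each cash flow and weight by its year:
  t   CF        PV=CF/(1+0.0995)^t    t·PV
  1       170.00       154.6157       154.6157
  2       170.00       140.6237       281.2474
  3       170.00       127.8978       383.6935
  4       170.00       116.3236       465.2946
  5     2,170.00     1,350.4657     6,752.3286
  Σ                  1,889.9266     8,037.1798
Price P = Σ PV = 1,889.9266.
Macaulay duration = Σ(t·PV) / P = 8,037.1798 / 1,889.9266 = 4.25264 years.

4.25 years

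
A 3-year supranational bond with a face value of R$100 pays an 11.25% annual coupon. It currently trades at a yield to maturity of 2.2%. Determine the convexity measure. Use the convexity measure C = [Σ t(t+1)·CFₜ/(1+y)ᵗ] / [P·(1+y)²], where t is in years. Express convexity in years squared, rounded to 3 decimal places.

With y = 0.022:
  t   CF        PV=CF/(1+0.022)^t    t·PV        t(t+1)·PV
  1        11.25        11.0078        11.0078          22.0157
  2        11.25        10.7709        21.5417          64.6252
  3       111.25       104.2191       312.6573       1,250.6292
  Σ                    125.9978       345.2069       1,337.2701
P = 125.9978.
Convexity = Σ t(t+1)·PV / [P·(1+y)²] = 1,337.2701 / (125.9978 × 1.044484) = 10.16142.

10.161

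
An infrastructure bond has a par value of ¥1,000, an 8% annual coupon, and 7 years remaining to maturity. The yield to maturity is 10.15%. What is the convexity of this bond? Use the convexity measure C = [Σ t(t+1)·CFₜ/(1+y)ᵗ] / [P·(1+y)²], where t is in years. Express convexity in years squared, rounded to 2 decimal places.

With y = 0.1015:
  t   CF        PV=CF/(1+0.1015)^t    t·PV        t(t+1)·PV
  1        80.00        72.6282        72.6282         145.2565
  2        80.00        65.9358       131.8715         395.6145
  3        80.00        59.8600       179.5799         718.3196
  4        80.00        54.3440       217.3762       1,086.8809
  5        80.00        49.3364       246.6820       1,480.0921
  6        80.00        44.7902       268.7412       1,881.1883
  7     1,080.00       548.9493     3,842.6452      30,741.1615
  Σ                    895.8439     4,959.5242      36,448.5134
P = 895.8439.
Convexity = Σ t(t+1)·PV / [P·(1+y)²] = 36,448.5134 / (895.8439 × 1.213302) = 33.53347.

33.53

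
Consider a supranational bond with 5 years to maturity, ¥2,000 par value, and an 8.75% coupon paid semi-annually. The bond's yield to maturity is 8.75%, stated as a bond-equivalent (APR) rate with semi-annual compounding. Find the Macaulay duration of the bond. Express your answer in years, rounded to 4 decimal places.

4.1549 years

Periodic yield y = 0.04375. Discount each cash flow and weight by its period:
  t   CF        PV=CF/(1+0.04375)^t    t·PV
  1        87.50        83.8323        83.8323
  2        87.50        80.3184       160.6368
  3        87.50        76.9518       230.8553
  4        87.50        73.7262       294.9050
  5        87.50        70.6359       353.1796
  6        87.50        67.6751       406.0508
  7        87.50        64.8385       453.8692
  8        87.50        62.1207       496.9654
  9        87.50        59.5168       535.6513
  10    2,087.50     1,360.3843    13,603.8426
  Σ                  2,000.0000    16,619.7883
Price P = Σ PV = 2,000.0000.
Macaulay duration = Σ(t·PV) / P = 16,619.7883 / 2,000.0000 = 8.30989 half-year periods.
In years: 8.30989 / 2 = 4.15495 years.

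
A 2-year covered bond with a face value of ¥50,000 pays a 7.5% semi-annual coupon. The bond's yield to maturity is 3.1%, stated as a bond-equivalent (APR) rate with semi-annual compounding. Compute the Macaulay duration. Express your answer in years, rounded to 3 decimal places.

Periodic yield y = 0.0155. Discount each cash flow and weight by its period:
  t   CF        PV=CF/(1+0.0155)^t    t·PV
  1     1,875.00     1,846.3811     1,846.3811
  2     1,875.00     1,818.1990     3,636.3980
  3     1,875.00     1,790.4471     5,371.3412
  4    51,875.00    48,779.6184   195,118.4737
  Σ                 54,234.6456   205,972.5940
Price P = Σ PV = 54,234.6456.
Macaulay duration = Σ(t·PV) / P = 205,972.5940 / 54,234.6456 = 3.79780 half-year periods.
In years: 3.79780 / 2 = 1.89890 years.

1.899 years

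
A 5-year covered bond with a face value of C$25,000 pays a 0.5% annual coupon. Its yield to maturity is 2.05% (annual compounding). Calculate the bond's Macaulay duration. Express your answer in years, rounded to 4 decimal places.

4.9482 years

Periodic yield y = 0.0205. Discount each cash flow and weight by its year:
  t   CF        PV=CF/(1+0.0205)^t    t·PV
  1       125.00       122.4890       122.4890
  2       125.00       120.0284       240.0568
  3       125.00       117.6172       352.8517
  4       125.00       115.2545       461.0181
  5    25,125.00    22,700.7928   113,503.9641
  Σ                 23,176.1820   114,680.3797
Price P = Σ PV = 23,176.1820.
Macaulay duration = Σ(t·PV) / P = 114,680.3797 / 23,176.1820 = 4.94820 years.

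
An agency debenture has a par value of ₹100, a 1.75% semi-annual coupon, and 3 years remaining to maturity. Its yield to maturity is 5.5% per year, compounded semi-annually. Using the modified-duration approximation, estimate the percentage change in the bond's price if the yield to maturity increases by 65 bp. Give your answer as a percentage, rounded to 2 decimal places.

Periodic yield y = 0.0275. Modified duration first:
  t   CF        PV=CF/(1+0.0275)^t    t·PV
  1        0.875         0.8516         0.8516
  2        0.875         0.8288         1.6576
  3        0.875         0.8066         2.4198
  4        0.875         0.7850         3.1401
  5        0.875         0.7640         3.8200
  6      100.875        85.7221       514.3323
  Σ                     89.7581       526.2214
P = 89.7581; D_Mac = 5.86266 half-year periods = 2.93133 yrs; D_mod = 2.93133/(1+0.0275) = 2.85288 yrs.
ΔP/P ≈ -D_mod · Δy = -2.85288 × (+0.0065) = -0.018544 = -1.8544%.

-1.85%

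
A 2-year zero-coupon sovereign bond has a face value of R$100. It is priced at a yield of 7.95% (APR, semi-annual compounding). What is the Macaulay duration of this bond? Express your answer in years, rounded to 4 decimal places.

A zero-coupon bond has a single cash flow at maturity, so its Macaulay duration equals its maturity: 2 years.
(Equivalently: 4 semi-annual periods ÷ 2 = 2 years.)

2.0000 years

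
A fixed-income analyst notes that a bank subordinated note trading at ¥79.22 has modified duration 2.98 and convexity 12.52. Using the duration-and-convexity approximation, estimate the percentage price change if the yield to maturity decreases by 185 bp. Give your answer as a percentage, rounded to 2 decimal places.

+5.73%

Duration effect: -D_mod·Δy = -2.98 × (-0.0185) = +0.055130
Convexity effect: ½·C·(Δy)² = 0.5 × 12.52 × (-0.0185)² = +0.002142485
ΔP/P ≈ +0.055130 + 0.002142485 = +0.057272485
= +5.7272485%.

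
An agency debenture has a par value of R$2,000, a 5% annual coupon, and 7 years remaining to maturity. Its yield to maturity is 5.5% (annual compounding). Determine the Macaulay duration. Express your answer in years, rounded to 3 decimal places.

6.060 years

Periodic yield y = 0.055. Discount each cash flow and weight by its year:
  t   CF        PV=CF/(1+0.055)^t    t·PV
  1       100.00        94.7867        94.7867
  2       100.00        89.8452       179.6905
  3       100.00        85.1614       255.4841
  4       100.00        80.7217       322.8867
  5       100.00        76.5134       382.5672
  6       100.00        72.5246       435.1475
  7     2,100.00     1,443.6173    10,105.3211
  Σ                  1,943.1703    11,775.8838
Price P = Σ PV = 1,943.1703.
Macaulay duration = Σ(t·PV) / P = 11,775.8838 / 1,943.1703 = 6.06014 years.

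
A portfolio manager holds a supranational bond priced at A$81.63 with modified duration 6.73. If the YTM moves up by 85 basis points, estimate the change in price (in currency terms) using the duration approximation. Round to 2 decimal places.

-A$4.67

Duration approximation: ΔP/P ≈ -D_mod · Δy = -6.73 × (+0.0085) = -0.057205.
ΔP ≈ 81.63 × (-0.057205) = -4.66964415.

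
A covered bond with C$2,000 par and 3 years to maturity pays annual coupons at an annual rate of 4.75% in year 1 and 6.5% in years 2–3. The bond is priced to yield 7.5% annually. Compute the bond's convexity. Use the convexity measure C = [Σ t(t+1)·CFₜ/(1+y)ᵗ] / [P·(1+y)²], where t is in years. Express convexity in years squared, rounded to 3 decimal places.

9.680

With y = 0.075:
  t   CF        PV=CF/(1+0.075)^t    t·PV        t(t+1)·PV
  1        95.00        88.3721        88.3721         176.7442
  2       130.00       112.4932       224.9865         674.9594
  3     2,130.00     1,714.5660     5,143.6980      20,574.7922
  Σ                  1,915.4313     5,457.0566      21,426.4958
P = 1,915.4313.
Convexity = Σ t(t+1)·PV / [P·(1+y)²] = 21,426.4958 / (1,915.4313 × 1.155625) = 9.67983.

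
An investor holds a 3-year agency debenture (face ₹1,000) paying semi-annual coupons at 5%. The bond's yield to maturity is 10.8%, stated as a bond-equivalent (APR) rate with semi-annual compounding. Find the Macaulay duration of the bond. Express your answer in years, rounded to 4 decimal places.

2.8055 years

Periodic yield y = 0.054. Discount each cash flow and weight by its period:
  t   CF        PV=CF/(1+0.054)^t    t·PV
  1        25.00        23.7192        23.7192
  2        25.00        22.5040        45.0079
  3        25.00        21.3510        64.0530
  4        25.00        20.2571        81.0285
  5        25.00        19.2193        96.0964
  6     1,025.00       747.6188     4,485.7127
  Σ                    854.6693     4,795.6175
Price P = Σ PV = 854.6693.
Macaulay duration = Σ(t·PV) / P = 4,795.6175 / 854.6693 = 5.61108 half-year periods.
In years: 5.61108 / 2 = 2.80554 years.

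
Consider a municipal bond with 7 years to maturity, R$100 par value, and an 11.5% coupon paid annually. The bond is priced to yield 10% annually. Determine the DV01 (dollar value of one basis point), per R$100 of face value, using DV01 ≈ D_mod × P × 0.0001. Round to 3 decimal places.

R$0.051

Periodic yield y = 0.1.
  t   CF        PV=CF/(1+0.1)^t    t·PV
  1        11.50        10.4545        10.4545
  2        11.50         9.5041        19.0083
  3        11.50         8.6401        25.9204
  4        11.50         7.8547        31.4186
  5        11.50         7.1406        35.7030
  6        11.50         6.4915        38.9487
  7       111.50        57.2171       400.5199
  Σ                    107.3026       561.9734
P = 107.3026; D_Mac = 5.23728 yrs; D_mod = 4.76116 yrs.
DV01 ≈ 4.76116 × 107.3026 × 0.0001 = 0.051088.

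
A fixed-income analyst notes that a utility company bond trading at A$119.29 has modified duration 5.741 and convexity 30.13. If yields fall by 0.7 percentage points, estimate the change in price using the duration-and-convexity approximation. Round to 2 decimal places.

+A$4.88

Duration effect: -D_mod·Δy = -5.741 × (-0.007) = +0.040187
Convexity effect: ½·C·(Δy)² = 0.5 × 30.13 × (-0.007)² = +0.000738185
ΔP/P ≈ +0.040187 + 0.000738185 = +0.040925185
ΔP ≈ 119.29 × (+0.040925185) = +4.88196531865.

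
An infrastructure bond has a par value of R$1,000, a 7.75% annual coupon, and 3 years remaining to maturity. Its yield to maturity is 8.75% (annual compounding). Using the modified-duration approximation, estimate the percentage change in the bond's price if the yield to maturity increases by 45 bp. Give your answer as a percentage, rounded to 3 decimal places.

Periodic yield y = 0.0875. Modified duration first:
  t   CF        PV=CF/(1+0.0875)^t    t·PV
  1        77.50        71.2644        71.2644
  2        77.50        65.5305       131.0609
  3     1,077.50       837.7790     2,513.3371
  Σ                    974.5738     2,715.6623
P = 974.5738; D_Mac = 2.78651 yrs; D_mod = 2.78651/(1+0.0875) = 2.56231 yrs.
ΔP/P ≈ -D_mod · Δy = -2.56231 × (+0.0045) = -0.011530 = -1.1530%.

-1.153%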